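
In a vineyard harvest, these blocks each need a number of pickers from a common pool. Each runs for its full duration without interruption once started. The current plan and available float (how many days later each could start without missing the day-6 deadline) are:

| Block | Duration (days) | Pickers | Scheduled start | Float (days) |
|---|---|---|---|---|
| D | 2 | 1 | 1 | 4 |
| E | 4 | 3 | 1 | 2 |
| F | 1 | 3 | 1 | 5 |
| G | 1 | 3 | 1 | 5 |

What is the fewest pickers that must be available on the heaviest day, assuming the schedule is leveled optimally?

4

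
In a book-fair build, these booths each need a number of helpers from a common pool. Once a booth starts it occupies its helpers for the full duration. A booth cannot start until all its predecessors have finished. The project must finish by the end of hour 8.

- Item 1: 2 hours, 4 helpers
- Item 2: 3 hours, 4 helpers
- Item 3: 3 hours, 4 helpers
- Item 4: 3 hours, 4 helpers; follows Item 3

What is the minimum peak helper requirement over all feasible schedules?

8

Early-start (Item 1@1, Item 2@1, Item 3@1, Item 4@4) gives peak 12: h1:12  h2:12  h3:8  h4:4  h5:4  h6:4  h7:0  h8:0.
Shift Item 3→3, Item 4→6.
Schedule Item 1@1, Item 2@1, Item 3@3, Item 4@6: h1:8  h2:8  h3:8  h4:4  h5:4  h6:4  h7:4  h8:4 — peak 8.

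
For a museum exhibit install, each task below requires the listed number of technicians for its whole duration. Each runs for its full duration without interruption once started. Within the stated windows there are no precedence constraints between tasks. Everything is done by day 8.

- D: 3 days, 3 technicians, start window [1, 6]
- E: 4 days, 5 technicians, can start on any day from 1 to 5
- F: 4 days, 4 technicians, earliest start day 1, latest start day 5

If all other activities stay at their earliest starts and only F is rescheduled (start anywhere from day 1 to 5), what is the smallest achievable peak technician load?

8

F@1: d1:12  d2:12  d3:12  d4:9  d5:0  d6:0  d7:0  d8:0 → peak 12
F@2: d1:8  d2:12  d3:12  d4:9  d5:4  d6:0  d7:0  d8:0 → peak 12
F@3: d1:8  d2:8  d3:12  d4:9  d5:4  d6:4  d7:0  d8:0 → peak 12
F@4: d1:8  d2:8  d3:8  d4:9  d5:4  d6:4  d7:4  d8:0 → peak 9
F@5: d1:8  d2:8  d3:8  d4:5  d5:4  d6:4  d7:4  d8:4 → peak 8
Best is F@5, peak 8.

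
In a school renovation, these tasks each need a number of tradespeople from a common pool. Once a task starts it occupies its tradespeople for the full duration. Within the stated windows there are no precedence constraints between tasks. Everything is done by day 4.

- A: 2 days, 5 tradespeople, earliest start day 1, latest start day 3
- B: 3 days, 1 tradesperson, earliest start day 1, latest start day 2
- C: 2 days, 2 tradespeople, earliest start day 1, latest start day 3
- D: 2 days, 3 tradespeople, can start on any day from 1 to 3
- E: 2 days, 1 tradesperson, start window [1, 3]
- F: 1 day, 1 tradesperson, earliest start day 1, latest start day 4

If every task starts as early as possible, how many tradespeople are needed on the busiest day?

13

Early-start schedule: A@1, B@1, C@1, D@1, E@1, F@1.
Load per day: day 1: 13, day 2: 12, day 3: 1, day 4: 0.
Peak is 13.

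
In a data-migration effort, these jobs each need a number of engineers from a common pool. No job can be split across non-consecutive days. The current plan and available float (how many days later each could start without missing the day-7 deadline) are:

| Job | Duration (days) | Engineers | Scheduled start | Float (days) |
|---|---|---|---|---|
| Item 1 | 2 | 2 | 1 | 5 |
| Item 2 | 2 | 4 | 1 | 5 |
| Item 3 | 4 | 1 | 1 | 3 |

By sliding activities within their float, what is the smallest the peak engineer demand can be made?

Early-start (Item 1@1, Item 2@1, Item 3@1) gives peak 7: d1:7  d2:7  d3:1  d4:1  d5:0  d6:0  d7:0.
Shift Item 2→5.
Schedule Item 1@1, Item 2@5, Item 3@1: d1:3  d2:3  d3:1  d4:1  d5:4  d6:4  d7:0 — peak 4.

4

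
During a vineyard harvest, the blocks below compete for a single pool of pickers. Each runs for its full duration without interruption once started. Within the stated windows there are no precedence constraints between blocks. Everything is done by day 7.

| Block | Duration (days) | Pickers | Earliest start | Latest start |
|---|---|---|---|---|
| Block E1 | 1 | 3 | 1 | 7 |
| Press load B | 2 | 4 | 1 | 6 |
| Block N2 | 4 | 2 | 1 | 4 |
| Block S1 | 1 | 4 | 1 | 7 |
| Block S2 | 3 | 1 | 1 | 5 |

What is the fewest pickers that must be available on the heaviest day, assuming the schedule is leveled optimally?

Early-start (Block E1@1, Press load B@1, Block N2@1, Block S1@1, Block S2@1) gives peak 14: d1:14  d2:7  d3:3  d4:2  d5:0  d6:0  d7:0.
Shift Press load B→5, Block S1→7, Block S2→2.
Schedule Block E1@1, Press load B@5, Block N2@1, Block S1@7, Block S2@2: d1:5  d2:3  d3:3  d4:3  d5:4  d6:4  d7:4 — peak 5.

5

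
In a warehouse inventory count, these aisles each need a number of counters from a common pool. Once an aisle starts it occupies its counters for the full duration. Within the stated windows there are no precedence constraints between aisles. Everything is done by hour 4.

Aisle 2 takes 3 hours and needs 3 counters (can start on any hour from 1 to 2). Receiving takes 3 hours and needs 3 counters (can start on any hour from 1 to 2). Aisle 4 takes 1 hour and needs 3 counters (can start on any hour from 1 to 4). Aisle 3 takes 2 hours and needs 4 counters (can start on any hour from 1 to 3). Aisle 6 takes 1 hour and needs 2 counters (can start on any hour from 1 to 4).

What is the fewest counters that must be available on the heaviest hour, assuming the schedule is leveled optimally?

10

Early-start (Aisle 2@1, Receiving@1, Aisle 4@1, Aisle 3@1, Aisle 6@1) gives peak 15: h1:15  h2:10  h3:6  h4:0.
Shift Aisle 3→2, Aisle 6→4.
Schedule Aisle 2@1, Receiving@1, Aisle 4@1, Aisle 3@2, Aisle 6@4: h1:9  h2:10  h3:10  h4:2 — peak 10.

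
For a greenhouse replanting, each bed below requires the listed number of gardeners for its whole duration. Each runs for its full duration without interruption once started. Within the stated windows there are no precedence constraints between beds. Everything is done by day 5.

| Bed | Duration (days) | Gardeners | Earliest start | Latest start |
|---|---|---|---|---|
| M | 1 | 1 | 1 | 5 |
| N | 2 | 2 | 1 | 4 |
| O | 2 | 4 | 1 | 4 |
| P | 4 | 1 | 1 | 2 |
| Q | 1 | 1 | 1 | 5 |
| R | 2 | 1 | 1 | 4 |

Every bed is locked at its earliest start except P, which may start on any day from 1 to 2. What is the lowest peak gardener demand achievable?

9

P@1: d1:10  d2:8  d3:1  d4:1  d5:0 → peak 10
P@2: d1:9  d2:8  d3:1  d4:1  d5:1 → peak 9
Best is P@2, peak 9.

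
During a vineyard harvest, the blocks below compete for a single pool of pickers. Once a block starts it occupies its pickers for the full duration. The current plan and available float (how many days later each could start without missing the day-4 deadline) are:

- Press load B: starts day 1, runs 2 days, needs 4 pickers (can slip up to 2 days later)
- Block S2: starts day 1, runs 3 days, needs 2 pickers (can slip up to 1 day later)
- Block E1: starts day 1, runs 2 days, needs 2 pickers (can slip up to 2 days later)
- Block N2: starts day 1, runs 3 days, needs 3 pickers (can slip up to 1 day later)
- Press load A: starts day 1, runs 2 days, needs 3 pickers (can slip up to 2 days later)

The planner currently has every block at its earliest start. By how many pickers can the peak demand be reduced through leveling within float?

Early-start peak: d1:14  d2:14  d3:5  d4:0 ⇒ 14.
Leveled (Press load B@1, Block S2@1, Block E1@3, Block N2@1, Press load A@3): d1:9  d2:9  d3:10  d4:5 ⇒ 10.
Reduction 14 − 10 = 4.

4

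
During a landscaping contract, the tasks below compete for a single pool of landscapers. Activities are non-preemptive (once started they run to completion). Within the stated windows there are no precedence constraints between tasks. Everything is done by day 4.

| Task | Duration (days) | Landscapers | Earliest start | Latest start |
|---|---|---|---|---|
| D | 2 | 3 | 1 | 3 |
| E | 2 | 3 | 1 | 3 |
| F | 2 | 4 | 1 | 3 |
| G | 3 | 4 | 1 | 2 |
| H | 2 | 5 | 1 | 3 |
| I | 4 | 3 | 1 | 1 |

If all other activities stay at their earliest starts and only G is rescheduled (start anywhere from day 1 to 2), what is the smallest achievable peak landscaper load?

G@1: d1:22  d2:22  d3:7  d4:3 → peak 22
G@2: d1:18  d2:22  d3:7  d4:7 → peak 22
Best is G@1, peak 22.

22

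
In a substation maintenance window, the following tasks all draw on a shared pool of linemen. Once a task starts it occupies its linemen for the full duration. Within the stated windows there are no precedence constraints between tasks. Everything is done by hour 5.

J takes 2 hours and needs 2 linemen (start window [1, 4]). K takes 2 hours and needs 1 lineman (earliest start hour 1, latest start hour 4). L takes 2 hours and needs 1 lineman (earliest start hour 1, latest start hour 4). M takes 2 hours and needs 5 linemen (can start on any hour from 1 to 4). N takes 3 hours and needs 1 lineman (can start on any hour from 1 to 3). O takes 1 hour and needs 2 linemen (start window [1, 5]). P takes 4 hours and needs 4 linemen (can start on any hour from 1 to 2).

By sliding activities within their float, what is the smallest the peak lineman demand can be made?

9

Early-start (J@1, K@1, L@1, M@1, N@1, O@1, P@1) gives peak 16: h1:16  h2:14  h3:5  h4:4  h5:0.
Shift M→4, P→2.
Schedule J@1, K@1, L@1, M@4, N@1, O@1, P@2: h1:7  h2:9  h3:5  h4:9  h5:9 — peak 9.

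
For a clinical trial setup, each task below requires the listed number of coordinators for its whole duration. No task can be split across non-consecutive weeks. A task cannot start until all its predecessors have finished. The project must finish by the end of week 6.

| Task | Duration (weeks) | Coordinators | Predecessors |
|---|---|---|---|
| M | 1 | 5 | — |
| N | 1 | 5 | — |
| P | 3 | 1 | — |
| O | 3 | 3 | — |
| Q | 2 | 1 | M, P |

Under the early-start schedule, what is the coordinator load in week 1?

14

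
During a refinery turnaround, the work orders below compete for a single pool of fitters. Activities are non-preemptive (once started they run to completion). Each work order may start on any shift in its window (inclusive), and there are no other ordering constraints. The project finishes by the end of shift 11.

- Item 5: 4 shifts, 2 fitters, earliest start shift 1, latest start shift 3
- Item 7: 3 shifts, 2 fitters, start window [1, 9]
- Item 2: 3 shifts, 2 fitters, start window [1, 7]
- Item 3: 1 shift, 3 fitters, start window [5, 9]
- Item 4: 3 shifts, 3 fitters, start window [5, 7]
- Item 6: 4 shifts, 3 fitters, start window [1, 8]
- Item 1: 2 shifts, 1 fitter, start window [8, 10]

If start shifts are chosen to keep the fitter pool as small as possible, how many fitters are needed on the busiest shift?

Early-start (Item 5@1, Item 7@1, Item 2@1, Item 3@5, Item 4@5, Item 6@1, Item 1@8) gives peak 9: s1:9  s2:9  s3:9  s4:5  s5:6  s6:3  s7:3  s8:1  s9:1  s10:0  s11:0.
Shift Item 7→8, Item 2→5, Item 4→6, Item 1→9.
Schedule Item 5@1, Item 7@8, Item 2@5, Item 3@5, Item 4@6, Item 6@1, Item 1@9: s1:5  s2:5  s3:5  s4:5  s5:5  s6:5  s7:5  s8:5  s9:3  s10:3  s11:0 — peak 5.
Total fitter-shifts = 46 over 11 shifts ⇒ peak ≥ ⌈46/11⌉ = 5, so 5 is optimal.

5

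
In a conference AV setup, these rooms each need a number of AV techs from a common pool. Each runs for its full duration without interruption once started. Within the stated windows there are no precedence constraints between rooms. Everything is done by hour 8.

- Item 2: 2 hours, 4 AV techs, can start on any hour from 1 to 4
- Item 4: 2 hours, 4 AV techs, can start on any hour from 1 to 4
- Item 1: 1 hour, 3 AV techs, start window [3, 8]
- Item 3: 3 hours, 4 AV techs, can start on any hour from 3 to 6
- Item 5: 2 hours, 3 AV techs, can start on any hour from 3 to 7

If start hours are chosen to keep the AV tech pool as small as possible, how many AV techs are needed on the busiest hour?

Early-start (Item 2@1, Item 4@1, Item 1@3, Item 3@3, Item 5@3) gives peak 10: h1:8  h2:8  h3:10  h4:7  h5:4  h6:0  h7:0  h8:0.
Shift Item 4→3, Item 3→5, Item 5→4.
Schedule Item 2@1, Item 4@3, Item 1@3, Item 3@5, Item 5@4: h1:4  h2:4  h3:7  h4:7  h5:7  h6:4  h7:4  h8:0 — peak 7.

7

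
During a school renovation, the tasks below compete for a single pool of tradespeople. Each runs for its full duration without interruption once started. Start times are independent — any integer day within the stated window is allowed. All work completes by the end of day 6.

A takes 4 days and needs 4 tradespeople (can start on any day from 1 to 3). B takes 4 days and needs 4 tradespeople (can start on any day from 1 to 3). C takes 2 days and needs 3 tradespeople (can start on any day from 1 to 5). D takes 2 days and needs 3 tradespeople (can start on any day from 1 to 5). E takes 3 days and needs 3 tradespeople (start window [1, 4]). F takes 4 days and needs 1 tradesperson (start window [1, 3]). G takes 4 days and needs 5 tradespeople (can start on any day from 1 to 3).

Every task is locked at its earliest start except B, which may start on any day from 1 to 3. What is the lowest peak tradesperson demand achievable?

B@1: d1:23  d2:23  d3:17  d4:14  d5:0  d6:0 → peak 23
B@2: d1:19  d2:23  d3:17  d4:14  d5:4  d6:0 → peak 23
B@3: d1:19  d2:19  d3:17  d4:14  d5:4  d6:4 → peak 19
Best is B@3, peak 19.

19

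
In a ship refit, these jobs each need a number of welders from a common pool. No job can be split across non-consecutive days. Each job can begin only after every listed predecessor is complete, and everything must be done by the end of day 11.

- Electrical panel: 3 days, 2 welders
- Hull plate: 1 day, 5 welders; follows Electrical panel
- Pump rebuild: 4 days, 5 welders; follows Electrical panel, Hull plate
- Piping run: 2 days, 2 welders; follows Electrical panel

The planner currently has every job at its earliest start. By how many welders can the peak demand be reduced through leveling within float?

Early-start peak: d1:2  d2:2  d3:2  d4:7  d5:7  d6:5  d7:5  d8:5  d9:0  d10:0  d11:0 ⇒ 7.
Leveled (Electrical panel@1, Hull plate@4, Pump rebuild@5, Piping run@9): d1:2  d2:2  d3:2  d4:5  d5:5  d6:5  d7:5  d8:5  d9:2  d10:2  d11:0 ⇒ 5.
Reduction 7 − 5 = 2.

2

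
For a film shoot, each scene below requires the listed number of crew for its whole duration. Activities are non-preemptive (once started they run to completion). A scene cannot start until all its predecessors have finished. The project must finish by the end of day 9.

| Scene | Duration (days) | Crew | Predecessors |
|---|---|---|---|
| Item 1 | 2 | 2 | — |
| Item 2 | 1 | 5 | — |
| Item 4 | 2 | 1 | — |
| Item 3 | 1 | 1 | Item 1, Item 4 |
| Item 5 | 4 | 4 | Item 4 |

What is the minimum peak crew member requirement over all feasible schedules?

Early-start (Item 1@1, Item 2@1, Item 4@1, Item 3@3, Item 5@3) gives peak 8: d1:8  d2:3  d3:5  d4:4  d5:4  d6:4  d7:0  d8:0  d9:0.
Shift Item 2→3, Item 3→4, Item 5→4.
Schedule Item 1@1, Item 2@3, Item 4@1, Item 3@4, Item 5@4: d1:3  d2:3  d3:5  d4:5  d5:4  d6:4  d7:4  d8:0  d9:0 — peak 5.

5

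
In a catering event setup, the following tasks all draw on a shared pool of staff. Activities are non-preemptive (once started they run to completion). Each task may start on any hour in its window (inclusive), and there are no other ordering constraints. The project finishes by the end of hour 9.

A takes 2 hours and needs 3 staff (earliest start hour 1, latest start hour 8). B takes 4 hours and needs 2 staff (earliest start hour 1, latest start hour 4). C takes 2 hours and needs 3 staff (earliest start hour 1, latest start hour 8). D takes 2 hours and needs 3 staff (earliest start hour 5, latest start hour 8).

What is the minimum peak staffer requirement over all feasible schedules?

5

Early-start (A@1, B@1, C@1, D@5) gives peak 8: h1:8  h2:8  h3:2  h4:2  h5:3  h6:3  h7:0  h8:0  h9:0.
Shift C→3.
Schedule A@1, B@1, C@3, D@5: h1:5  h2:5  h3:5  h4:5  h5:3  h6:3  h7:0  h8:0  h9:0 — peak 5.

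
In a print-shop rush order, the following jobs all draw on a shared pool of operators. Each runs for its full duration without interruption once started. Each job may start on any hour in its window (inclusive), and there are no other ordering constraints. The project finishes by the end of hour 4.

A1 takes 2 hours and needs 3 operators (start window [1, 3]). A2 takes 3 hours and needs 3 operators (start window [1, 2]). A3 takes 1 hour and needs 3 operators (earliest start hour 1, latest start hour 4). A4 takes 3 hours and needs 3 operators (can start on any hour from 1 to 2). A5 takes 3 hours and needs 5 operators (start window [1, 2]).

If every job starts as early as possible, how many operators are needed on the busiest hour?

17

Early-start schedule: A1@1, A2@1, A3@1, A4@1, A5@1.
Load per hour: hour 1: 17, hour 2: 14, hour 3: 11, hour 4: 0.
Peak is 17.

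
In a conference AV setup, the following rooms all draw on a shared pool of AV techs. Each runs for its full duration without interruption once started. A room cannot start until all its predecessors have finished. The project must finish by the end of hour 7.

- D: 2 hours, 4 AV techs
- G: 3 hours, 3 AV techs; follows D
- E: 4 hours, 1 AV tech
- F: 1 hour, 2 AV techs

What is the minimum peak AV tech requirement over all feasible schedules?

4

Early-start (D@1, G@3, E@1, F@1) gives peak 7: h1:7  h2:5  h3:4  h4:4  h5:3  h6:0  h7:0.
Shift E→3, F→6.
Schedule D@1, G@3, E@3, F@6: h1:4  h2:4  h3:4  h4:4  h5:4  h6:3  h7:0 — peak 4.
Total AV tech-hours = 23 over 7 hours ⇒ peak ≥ ⌈23/7⌉ = 4, so 4 is optimal.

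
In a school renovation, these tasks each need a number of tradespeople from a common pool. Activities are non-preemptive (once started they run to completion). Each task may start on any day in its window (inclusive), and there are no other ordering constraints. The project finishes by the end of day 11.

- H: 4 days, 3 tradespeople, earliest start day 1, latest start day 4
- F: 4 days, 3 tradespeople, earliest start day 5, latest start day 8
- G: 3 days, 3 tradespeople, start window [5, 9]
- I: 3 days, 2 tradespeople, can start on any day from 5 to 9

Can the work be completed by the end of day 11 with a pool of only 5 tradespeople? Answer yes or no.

Schedule H@1, F@5, G@9, I@5: d1:3  d2:3  d3:3  d4:3  d5:5  d6:5  d7:5  d8:3  d9:3  d10:3  d11:3 — peak 5 ≤ 5.

yes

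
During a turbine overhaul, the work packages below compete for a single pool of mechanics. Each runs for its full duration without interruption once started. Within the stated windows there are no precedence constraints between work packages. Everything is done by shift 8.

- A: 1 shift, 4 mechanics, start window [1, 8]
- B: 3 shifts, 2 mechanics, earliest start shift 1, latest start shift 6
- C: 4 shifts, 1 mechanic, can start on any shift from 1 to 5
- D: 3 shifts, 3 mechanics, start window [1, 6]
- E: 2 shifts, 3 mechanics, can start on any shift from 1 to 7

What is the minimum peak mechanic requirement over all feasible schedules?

Early-start (A@1, B@1, C@1, D@1, E@1) gives peak 13: s1:13  s2:9  s3:6  s4:1  s5:0  s6:0  s7:0  s8:0.
Shift B→2, C→4, D→5, E→2.
Schedule A@1, B@2, C@4, D@5, E@2: s1:4  s2:5  s3:5  s4:3  s5:4  s6:4  s7:4  s8:0 — peak 5.

5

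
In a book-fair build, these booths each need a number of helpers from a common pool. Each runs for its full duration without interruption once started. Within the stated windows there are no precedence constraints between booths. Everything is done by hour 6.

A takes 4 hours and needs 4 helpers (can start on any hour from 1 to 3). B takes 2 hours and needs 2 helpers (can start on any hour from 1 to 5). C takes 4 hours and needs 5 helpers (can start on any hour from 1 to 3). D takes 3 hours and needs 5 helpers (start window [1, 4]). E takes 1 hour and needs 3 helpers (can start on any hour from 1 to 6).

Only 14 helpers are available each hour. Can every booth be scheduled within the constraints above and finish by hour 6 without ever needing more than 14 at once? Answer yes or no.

yes

Schedule A@1, B@1, C@1, D@3, E@1: h1:14  h2:11  h3:14  h4:14  h5:5  h6:0 — peak 14 ≤ 14.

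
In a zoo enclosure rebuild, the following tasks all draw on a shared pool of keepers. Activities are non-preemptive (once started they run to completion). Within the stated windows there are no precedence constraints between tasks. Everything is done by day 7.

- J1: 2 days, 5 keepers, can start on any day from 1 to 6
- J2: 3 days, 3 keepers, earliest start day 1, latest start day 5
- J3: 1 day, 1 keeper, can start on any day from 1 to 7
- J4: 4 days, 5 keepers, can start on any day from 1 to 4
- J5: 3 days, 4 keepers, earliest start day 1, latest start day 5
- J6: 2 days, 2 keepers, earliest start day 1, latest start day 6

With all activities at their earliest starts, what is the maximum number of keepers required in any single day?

Early-start schedule: J1@1, J2@1, J3@1, J4@1, J5@1, J6@1.
Load per day: day 1: 20, day 2: 19, day 3: 12, day 4: 5, day 5: 0, day 6: 0, day 7: 0.
Peak is 20.

20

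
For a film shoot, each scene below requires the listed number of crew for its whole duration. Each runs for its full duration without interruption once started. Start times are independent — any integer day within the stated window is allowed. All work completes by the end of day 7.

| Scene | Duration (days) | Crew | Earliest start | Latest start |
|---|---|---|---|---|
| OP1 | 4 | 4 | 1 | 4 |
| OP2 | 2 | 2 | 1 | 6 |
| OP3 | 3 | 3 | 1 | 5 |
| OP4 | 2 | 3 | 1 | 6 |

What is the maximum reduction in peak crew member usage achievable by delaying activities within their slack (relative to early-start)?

Early-start peak: d1:12  d2:12  d3:7  d4:4  d5:0  d6:0  d7:0 ⇒ 12.
Leveled (OP1@1, OP2@1, OP3@5, OP4@5): d1:6  d2:6  d3:4  d4:4  d5:6  d6:6  d7:3 ⇒ 6.
Reduction 12 − 6 = 6.

6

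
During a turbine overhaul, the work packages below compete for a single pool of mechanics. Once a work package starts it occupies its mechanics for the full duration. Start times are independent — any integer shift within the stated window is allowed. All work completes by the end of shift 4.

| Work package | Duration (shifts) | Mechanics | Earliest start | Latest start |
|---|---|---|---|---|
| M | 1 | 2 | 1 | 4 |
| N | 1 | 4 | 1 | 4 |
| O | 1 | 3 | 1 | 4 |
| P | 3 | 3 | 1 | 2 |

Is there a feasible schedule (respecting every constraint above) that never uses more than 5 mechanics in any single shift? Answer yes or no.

no

The minimum achievable peak is 6; 5 < 6, so no feasible schedule stays within the cap.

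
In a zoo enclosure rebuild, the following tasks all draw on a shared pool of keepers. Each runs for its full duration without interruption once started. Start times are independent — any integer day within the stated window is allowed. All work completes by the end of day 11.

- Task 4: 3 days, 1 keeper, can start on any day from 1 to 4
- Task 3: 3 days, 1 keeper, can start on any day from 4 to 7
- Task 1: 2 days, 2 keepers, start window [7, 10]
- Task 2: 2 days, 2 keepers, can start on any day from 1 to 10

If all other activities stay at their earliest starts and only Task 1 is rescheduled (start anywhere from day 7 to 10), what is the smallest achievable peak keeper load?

3

Task 1@7: d1:3  d2:3  d3:1  d4:1  d5:1  d6:1  d7:2  d8:2  d9:0  d10:0  d11:0 → peak 3
Task 1@8: d1:3  d2:3  d3:1  d4:1  d5:1  d6:1  d7:0  d8:2  d9:2  d10:0  d11:0 → peak 3
Task 1@9: d1:3  d2:3  d3:1  d4:1  d5:1  d6:1  d7:0  d8:0  d9:2  d10:2  d11:0 → peak 3
Task 1@10: d1:3  d2:3  d3:1  d4:1  d5:1  d6:1  d7:0  d8:0  d9:0  d10:2  d11:2 → peak 3
Best is Task 1@7, peak 3.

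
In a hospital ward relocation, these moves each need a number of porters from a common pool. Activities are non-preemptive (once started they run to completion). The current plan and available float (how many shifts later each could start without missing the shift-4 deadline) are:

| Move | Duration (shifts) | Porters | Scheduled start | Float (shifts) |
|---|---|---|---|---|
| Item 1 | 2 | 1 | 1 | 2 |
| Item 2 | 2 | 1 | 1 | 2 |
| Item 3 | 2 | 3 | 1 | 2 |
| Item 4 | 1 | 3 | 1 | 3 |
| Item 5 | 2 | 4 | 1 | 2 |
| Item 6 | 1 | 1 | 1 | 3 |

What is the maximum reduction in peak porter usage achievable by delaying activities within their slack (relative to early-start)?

7

Early-start peak: s1:13  s2:9  s3:0  s4:0 ⇒ 13.
Leveled (Item 1@1, Item 2@1, Item 3@3, Item 4@3, Item 5@1, Item 6@4): s1:6  s2:6  s3:6  s4:4 ⇒ 6.
Reduction 13 − 6 = 7.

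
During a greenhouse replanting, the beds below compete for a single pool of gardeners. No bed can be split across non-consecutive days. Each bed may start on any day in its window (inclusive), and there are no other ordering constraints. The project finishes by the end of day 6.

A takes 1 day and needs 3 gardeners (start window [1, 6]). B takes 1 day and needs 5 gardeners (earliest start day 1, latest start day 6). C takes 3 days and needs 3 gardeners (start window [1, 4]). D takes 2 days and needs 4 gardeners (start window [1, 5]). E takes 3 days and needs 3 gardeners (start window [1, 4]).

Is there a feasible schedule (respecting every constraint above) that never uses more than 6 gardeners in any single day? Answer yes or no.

The minimum achievable peak is 7; 6 < 7, so no feasible schedule stays within the cap.

no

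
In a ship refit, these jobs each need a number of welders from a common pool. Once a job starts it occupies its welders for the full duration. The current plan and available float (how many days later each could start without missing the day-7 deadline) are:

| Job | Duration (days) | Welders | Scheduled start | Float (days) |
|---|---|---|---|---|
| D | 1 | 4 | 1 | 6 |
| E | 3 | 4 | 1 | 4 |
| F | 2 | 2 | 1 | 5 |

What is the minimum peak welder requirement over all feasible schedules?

4

Early-start (D@1, E@1, F@1) gives peak 10: d1:10  d2:6  d3:4  d4:0  d5:0  d6:0  d7:0.
Shift E→2, F→5.
Schedule D@1, E@2, F@5: d1:4  d2:4  d3:4  d4:4  d5:2  d6:2  d7:0 — peak 4.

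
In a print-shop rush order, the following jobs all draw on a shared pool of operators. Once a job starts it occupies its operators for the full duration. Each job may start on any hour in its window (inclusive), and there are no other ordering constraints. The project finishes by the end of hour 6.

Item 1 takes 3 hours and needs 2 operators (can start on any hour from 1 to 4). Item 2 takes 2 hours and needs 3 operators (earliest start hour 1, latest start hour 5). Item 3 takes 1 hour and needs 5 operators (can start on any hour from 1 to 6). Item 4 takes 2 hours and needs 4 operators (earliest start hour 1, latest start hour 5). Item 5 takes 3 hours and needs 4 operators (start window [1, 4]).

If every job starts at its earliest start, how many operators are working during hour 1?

18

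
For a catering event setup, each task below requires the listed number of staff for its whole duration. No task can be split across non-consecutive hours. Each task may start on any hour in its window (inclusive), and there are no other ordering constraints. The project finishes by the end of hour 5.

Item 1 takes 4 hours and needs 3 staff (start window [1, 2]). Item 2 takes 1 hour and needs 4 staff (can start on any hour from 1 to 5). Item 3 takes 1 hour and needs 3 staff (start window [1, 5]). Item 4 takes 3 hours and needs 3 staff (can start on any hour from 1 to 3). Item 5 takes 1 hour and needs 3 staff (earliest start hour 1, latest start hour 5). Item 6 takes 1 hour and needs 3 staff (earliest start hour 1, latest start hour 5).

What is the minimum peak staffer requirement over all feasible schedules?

Early-start (Item 1@1, Item 2@1, Item 3@1, Item 4@1, Item 5@1, Item 6@1) gives peak 19: h1:19  h2:6  h3:6  h4:3  h5:0.
Shift Item 3→2, Item 4→2, Item 5→3, Item 6→4.
Schedule Item 1@1, Item 2@1, Item 3@2, Item 4@2, Item 5@3, Item 6@4: h1:7  h2:9  h3:9  h4:9  h5:0 — peak 9.

9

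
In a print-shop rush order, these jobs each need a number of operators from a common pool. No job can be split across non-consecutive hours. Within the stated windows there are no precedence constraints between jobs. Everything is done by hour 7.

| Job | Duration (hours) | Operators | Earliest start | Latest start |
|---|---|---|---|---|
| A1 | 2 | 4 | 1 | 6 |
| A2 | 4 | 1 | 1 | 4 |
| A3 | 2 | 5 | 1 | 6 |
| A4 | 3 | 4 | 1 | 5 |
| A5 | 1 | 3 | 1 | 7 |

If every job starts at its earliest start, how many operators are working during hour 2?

14

At early start, hour 2 has: A1, A2, A3, A4.
Demand: 4 + 1 + 5 + 4 = 14.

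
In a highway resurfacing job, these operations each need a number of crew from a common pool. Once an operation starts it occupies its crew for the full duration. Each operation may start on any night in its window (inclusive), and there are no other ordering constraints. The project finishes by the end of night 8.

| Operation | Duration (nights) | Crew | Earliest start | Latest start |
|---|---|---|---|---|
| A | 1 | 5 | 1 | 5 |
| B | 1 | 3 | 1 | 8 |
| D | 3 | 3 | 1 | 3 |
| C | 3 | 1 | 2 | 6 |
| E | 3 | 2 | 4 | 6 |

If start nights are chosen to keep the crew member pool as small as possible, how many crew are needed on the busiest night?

5

Early-start (A@1, B@1, D@1, C@2, E@4) gives peak 11: n1:11  n2:4  n3:4  n4:3  n5:2  n6:2  n7:0  n8:0.
Shift B→2, D→3, E→5.
Schedule A@1, B@2, D@3, C@2, E@5: n1:5  n2:4  n3:4  n4:4  n5:5  n6:2  n7:2  n8:0 — peak 5.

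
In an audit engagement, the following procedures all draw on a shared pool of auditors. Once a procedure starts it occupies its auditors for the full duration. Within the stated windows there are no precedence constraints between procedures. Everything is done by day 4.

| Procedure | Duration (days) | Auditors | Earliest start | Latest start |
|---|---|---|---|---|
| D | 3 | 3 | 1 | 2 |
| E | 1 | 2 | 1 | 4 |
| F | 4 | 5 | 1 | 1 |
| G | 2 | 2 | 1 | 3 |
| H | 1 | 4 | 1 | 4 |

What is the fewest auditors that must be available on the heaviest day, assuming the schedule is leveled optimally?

Early-start (D@1, E@1, F@1, G@1, H@1) gives peak 16: d1:16  d2:10  d3:8  d4:5.
Shift G→2, H→4.
Schedule D@1, E@1, F@1, G@2, H@4: d1:10  d2:10  d3:10  d4:9 — peak 10.
Total auditor-days = 39 over 4 days ⇒ peak ≥ ⌈39/4⌉ = 10, so 10 is optimal.

10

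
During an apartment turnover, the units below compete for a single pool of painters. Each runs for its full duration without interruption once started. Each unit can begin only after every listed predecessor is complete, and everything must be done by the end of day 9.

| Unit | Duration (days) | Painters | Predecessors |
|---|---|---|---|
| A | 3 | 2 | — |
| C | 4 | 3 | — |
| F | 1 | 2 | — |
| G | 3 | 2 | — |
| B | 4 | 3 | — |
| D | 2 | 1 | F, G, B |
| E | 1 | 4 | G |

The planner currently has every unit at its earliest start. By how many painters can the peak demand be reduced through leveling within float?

Early-start peak: d1:12  d2:10  d3:10  d4:10  d5:1  d6:1  d7:0  d8:0  d9:0 ⇒ 12.
Leveled (A@1, C@5, F@4, G@5, B@1, D@8, E@9): d1:5  d2:5  d3:5  d4:5  d5:5  d6:5  d7:5  d8:4  d9:5 ⇒ 5.
Reduction 12 − 5 = 7.

7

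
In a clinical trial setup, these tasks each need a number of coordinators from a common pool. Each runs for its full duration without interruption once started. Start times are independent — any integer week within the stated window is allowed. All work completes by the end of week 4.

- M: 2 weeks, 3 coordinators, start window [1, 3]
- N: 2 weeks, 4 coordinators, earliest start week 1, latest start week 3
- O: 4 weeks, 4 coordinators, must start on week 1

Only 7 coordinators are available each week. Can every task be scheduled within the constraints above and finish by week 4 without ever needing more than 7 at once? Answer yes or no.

no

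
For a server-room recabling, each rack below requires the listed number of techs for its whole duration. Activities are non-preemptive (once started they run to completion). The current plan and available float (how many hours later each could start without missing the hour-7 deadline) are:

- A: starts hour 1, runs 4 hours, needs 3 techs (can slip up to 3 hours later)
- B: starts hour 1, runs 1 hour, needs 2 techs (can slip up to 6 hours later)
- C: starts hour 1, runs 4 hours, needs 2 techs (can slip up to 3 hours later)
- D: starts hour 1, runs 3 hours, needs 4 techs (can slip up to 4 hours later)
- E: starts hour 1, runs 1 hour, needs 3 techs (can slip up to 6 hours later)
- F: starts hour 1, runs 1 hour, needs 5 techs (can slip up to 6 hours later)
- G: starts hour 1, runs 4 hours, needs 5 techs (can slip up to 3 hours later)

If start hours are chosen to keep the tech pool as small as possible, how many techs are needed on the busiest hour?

10

Early-start (A@1, B@1, C@1, D@1, E@1, F@1, G@1) gives peak 24: h1:24  h2:14  h3:14  h4:10  h5:0  h6:0  h7:0.
Shift D→5, F→2, G→3.
Schedule A@1, B@1, C@1, D@5, E@1, F@2, G@3: h1:10  h2:10  h3:10  h4:10  h5:9  h6:9  h7:4 — peak 10.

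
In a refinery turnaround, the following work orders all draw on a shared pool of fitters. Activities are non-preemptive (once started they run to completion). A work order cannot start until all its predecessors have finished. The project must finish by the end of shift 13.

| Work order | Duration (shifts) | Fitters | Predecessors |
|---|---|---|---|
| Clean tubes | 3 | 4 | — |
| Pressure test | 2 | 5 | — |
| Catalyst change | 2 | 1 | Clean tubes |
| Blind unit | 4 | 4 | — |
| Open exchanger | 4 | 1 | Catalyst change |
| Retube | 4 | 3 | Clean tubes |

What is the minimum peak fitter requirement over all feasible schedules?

Early-start (Clean tubes@1, Pressure test@1, Catalyst change@4, Blind unit@1, Open exchanger@6, Retube@4) gives peak 13: s1:13  s2:13  s3:8  s4:8  s5:4  s6:4  s7:4  s8:1  s9:1  s10:0  s11:0  s12:0  s13:0.
Shift Pressure test→4, Catalyst change→6, Blind unit→6, Open exchanger→8, Retube→10.
Schedule Clean tubes@1, Pressure test@4, Catalyst change@6, Blind unit@6, Open exchanger@8, Retube@10: s1:4  s2:4  s3:4  s4:5  s5:5  s6:5  s7:5  s8:5  s9:5  s10:4  s11:4  s12:3  s13:3 — peak 5.
Total fitter-shifts = 56 over 13 shifts ⇒ peak ≥ ⌈56/13⌉ = 5, so 5 is optimal.

5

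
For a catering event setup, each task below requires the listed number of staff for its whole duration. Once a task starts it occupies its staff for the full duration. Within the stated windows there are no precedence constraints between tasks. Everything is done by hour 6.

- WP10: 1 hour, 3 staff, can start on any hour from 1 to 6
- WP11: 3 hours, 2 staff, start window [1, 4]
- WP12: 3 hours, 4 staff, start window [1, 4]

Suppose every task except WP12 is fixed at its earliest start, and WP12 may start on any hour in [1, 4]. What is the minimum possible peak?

5

WP12@1: h1:9  h2:6  h3:6  h4:0  h5:0  h6:0 → peak 9
WP12@2: h1:5  h2:6  h3:6  h4:4  h5:0  h6:0 → peak 6
WP12@3: h1:5  h2:2  h3:6  h4:4  h5:4  h6:0 → peak 6
WP12@4: h1:5  h2:2  h3:2  h4:4  h5:4  h6:4 → peak 5
Best is WP12@4, peak 5.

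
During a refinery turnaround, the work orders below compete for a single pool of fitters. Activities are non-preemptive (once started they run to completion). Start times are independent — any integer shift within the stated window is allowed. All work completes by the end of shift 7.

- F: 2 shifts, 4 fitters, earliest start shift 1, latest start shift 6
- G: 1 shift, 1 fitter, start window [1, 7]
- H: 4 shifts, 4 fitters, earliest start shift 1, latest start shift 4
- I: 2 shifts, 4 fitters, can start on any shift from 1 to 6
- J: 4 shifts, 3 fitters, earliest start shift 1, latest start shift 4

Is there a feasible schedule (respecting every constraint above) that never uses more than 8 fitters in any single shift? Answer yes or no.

yes

Schedule F@1, G@1, H@2, I@6, J@3: s1:5  s2:8  s3:7  s4:7  s5:7  s6:7  s7:4 — peak 8 ≤ 8.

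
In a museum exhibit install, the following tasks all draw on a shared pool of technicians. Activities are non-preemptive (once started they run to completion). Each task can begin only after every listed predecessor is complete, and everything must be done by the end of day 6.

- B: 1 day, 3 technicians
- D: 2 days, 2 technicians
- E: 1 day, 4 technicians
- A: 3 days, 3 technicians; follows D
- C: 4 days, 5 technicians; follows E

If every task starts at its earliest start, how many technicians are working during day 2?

7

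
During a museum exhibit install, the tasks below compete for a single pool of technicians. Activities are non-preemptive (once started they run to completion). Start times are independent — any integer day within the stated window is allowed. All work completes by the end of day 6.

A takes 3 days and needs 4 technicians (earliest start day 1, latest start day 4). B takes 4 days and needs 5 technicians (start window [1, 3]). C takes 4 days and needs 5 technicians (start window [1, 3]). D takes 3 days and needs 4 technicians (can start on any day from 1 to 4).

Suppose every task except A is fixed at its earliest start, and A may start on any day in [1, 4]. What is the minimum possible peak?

A@1: d1:18  d2:18  d3:18  d4:10  d5:0  d6:0 → peak 18
A@2: d1:14  d2:18  d3:18  d4:14  d5:0  d6:0 → peak 18
A@3: d1:14  d2:14  d3:18  d4:14  d5:4  d6:0 → peak 18
A@4: d1:14  d2:14  d3:14  d4:14  d5:4  d6:4 → peak 14
Best is A@4, peak 14.

14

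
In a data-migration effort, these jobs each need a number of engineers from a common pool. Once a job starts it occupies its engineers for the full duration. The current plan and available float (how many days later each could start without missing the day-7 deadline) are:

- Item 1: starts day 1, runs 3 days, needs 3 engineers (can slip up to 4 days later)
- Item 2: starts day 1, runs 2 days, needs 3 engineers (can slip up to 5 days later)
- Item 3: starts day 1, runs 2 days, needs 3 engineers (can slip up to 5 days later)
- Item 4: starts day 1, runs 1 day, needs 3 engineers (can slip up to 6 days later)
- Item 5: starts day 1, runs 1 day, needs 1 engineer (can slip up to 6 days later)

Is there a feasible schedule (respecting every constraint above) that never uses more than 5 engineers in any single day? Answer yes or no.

no

The minimum achievable peak is 6; 5 < 6, so no feasible schedule stays within the cap.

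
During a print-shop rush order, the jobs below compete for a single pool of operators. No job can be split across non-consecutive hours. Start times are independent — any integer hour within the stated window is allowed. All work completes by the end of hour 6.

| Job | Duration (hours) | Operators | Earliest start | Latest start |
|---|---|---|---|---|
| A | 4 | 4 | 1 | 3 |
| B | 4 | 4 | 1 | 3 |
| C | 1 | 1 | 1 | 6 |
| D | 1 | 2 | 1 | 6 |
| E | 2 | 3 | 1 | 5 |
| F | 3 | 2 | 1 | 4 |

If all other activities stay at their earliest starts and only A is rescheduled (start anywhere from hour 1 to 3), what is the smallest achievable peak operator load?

A@1: h1:16  h2:13  h3:10  h4:8  h5:0  h6:0 → peak 16
A@2: h1:12  h2:13  h3:10  h4:8  h5:4  h6:0 → peak 13
A@3: h1:12  h2:9  h3:10  h4:8  h5:4  h6:4 → peak 12
Best is A@3, peak 12.

12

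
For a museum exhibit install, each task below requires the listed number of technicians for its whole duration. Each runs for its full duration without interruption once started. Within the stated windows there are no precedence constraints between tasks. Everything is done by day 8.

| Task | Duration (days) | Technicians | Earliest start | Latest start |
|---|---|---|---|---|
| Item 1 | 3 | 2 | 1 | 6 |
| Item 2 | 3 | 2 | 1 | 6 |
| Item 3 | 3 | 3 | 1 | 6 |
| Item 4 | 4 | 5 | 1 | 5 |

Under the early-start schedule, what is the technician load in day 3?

At early start, day 3 has: Item 1, Item 2, Item 3, Item 4.
Demand: 2 + 2 + 3 + 5 = 12.

12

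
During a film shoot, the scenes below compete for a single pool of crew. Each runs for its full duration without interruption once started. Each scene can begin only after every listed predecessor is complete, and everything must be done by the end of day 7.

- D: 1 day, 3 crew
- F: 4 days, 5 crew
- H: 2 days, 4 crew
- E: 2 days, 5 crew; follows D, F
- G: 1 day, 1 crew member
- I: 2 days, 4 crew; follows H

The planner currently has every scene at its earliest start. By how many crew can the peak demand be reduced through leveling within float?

4

Early-start peak: d1:13  d2:9  d3:9  d4:9  d5:5  d6:5  d7:0 ⇒ 13.
Leveled (D@1, F@1, H@2, E@5, G@1, I@4): d1:9  d2:9  d3:9  d4:9  d5:9  d6:5  d7:0 ⇒ 9.
Reduction 13 − 9 = 4.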